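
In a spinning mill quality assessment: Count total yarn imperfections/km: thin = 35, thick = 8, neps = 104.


Formula: Total = thin places + thick places + neps
Total = 35 + 8 + 104
Total = 147 imperfections/km

147 imperfections/km


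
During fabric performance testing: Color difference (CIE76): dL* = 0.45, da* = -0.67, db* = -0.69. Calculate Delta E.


Formula: Delta E = sqrt(dL*^2 + da*^2 + db*^2)
Step 1: dL*^2 = 0.45^2 = 0.2025
Step 2: da*^2 = (-0.67)^2 = 0.4489
Step 3: db*^2 = (-0.69)^2 = 0.4761
Step 4: Sum = 0.2025 + 0.4489 + 0.4761 = 1.1275
Step 5: Delta E = sqrt(1.1275) = 1.06

1.06 Delta E


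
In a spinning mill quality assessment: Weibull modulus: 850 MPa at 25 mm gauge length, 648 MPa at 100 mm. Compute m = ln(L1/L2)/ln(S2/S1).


Formula: m = ln(L1/L2) / ln(S2/S1)
Step 1: ln(L1/L2) = ln(25/100) = -1.38629
Step 2: S2/S1 = 648/850 = 0.76235
Step 3: ln(S2/S1) = ln(0.76235) = -0.27135
Step 4: m = -1.38629 / -0.27135 = 5.11

5.11 (Weibull m)


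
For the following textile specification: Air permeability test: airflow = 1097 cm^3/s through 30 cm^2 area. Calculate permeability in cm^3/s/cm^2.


Formula: Air Permeability = Airflow / Test Area
AP = 1097 cm^3/s / 30 cm^2
AP = 36.6 cm^3/s/cm^2

36.6 cm^3/s/cm^2


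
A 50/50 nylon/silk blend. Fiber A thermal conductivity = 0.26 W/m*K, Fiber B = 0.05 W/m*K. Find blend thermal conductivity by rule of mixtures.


Formula: Blend property = (fraction_A * property_A) + (fraction_B * property_B)
Step 1: Contribution A = 50/100 * 0.26 W/m*K = 0.13 W/m*K
Step 2: Contribution B = 50/100 * 0.05 W/m*K = 0.025 W/m*K
Step 3: Blend thermal conductivity = 0.13 + 0.025 = 0.155 W/m*K

0.155 W/m*K


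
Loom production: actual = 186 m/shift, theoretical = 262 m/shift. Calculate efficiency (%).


Formula: Efficiency% = (Actual output / Theoretical output) * 100
Efficiency% = (186 / 262) * 100
Efficiency% = 0.709924 * 100 = 70.9924% ≈ 71.0%

71.0%


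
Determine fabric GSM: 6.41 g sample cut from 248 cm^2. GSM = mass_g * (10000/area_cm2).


Formula: GSM = mass_g / area_m2
Step 1: Convert area: 248 cm^2 = 248 / 10000 = 0.0248 m^2
Step 2: GSM = 6.41 g / 0.0248 m^2 = 258.5 g/m^2

258.5 g/m^2


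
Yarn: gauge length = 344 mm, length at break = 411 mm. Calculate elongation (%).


Formula: Elongation (%) = ((L_break - L0) / L0) * 100
Step 1: Extension = 411 - 344 = 67 mm
Step 2: Elongation = (67 / 344) * 100
Step 3: Elongation = 0.194767 * 100 = 19.4767% ≈ 19.5%

19.5%


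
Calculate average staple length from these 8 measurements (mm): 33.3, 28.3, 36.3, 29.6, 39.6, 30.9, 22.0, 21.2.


Formula: Mean = sum of lengths / count
Sum = 33.3 + 28.3 + 36.3 + 29.6 + 39.6 + 30.9 + 22.0 + 21.2
Sum = 241.2 mm
Mean = 241.2 / 8 = 30.15 mm

30.15 mm


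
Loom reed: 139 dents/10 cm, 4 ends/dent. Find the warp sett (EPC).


Formula: EPC = (dents per 10 cm * ends per dent) / 10
Step 1: Total ends per 10 cm = 139 * 4 = 556
Step 2: EPC = 556 / 10 = 55.6 ends/cm

55.6 ends/cm


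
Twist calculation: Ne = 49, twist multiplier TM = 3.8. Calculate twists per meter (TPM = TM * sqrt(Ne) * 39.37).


Formula: TPM = TM * sqrt(Ne) * 39.37
Step 1: sqrt(Ne) = sqrt(49) = 7
Step 2: TM * sqrt(Ne) = 3.8 * 7 = 26.6
Step 3: TPM = 26.6 * 39.37 = 1047 twists/m

1047 twists/m


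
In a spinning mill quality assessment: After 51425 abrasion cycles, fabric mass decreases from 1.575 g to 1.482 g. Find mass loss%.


Formula: Mass loss% = ((m_before - m_after) / m_before) * 100
Step 1: Mass loss = 1.575 - 1.482 = 0.093 g
Step 2: Ratio = 0.093 / 1.575 = 0.0590476
Step 3: Mass loss% = 0.0590476 * 100 = 5.90476% ≈ 5.90%

5.90%


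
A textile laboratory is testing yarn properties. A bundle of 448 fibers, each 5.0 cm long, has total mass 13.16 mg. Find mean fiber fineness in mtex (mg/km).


Formula: fineness (mtex) = mass (mg) / total length (km) = (mass_mg / total_length_m) * 1000
Step 1: Convert fiber length: 5.0 cm = 0.05 m
Step 2: Total fiber length = 448 * 0.05 = 22.4 m
Step 3: Linear density = 13.16 mg / 22.4 m = 0.5875 mg/m
Step 4: fineness = 0.5875 * 1000 = 587.5 mtex

587.5 mtex


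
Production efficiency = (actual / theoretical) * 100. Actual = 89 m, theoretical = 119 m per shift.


Formula: Efficiency% = (Actual output / Theoretical output) * 100
Efficiency% = (89 / 119) * 100
Efficiency% = 0.747899 * 100 = 74.7899% ≈ 74.8%

74.8%


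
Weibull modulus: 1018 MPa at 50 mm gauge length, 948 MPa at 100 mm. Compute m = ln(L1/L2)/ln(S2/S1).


Formula: m = ln(L1/L2) / ln(S2/S1)
Step 1: ln(L1/L2) = ln(50/100) = -0.69315
Step 2: S2/S1 = 948/1018 = 0.93124
Step 3: ln(S2/S1) = ln(0.93124) = -0.07124
Step 4: m = -0.69315 / -0.07124 = 9.73

9.73 (Weibull m)


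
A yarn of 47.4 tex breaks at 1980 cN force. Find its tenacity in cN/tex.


Formula: Tenacity = Breaking force / Linear density
Tenacity = 1980 cN / 47.4 tex
Tenacity = 41.77 cN/tex

41.77 cN/tex


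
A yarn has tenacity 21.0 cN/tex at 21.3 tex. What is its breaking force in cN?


Formula: Breaking force = Tenacity * Linear density
F = 21.0 cN/tex * 21.3 tex
F = 447.30 cN

447.30 cN


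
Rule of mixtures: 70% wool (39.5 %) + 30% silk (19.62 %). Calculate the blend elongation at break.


Formula: Blend property = (fraction_A * property_A) + (fraction_B * property_B)
Step 1: Contribution A = 70/100 * 39.5 % = 27.65 %
Step 2: Contribution B = 30/100 * 19.62 % = 5.886 %
Step 3: Blend elongation at break = 27.65 + 5.886 = 33.536 %

33.536 %


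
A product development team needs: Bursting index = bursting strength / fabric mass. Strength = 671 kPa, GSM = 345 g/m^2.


Formula: Bursting Index = Bursting Strength / Fabric GSM
BI = 671 kPa / 345 g/m^2
BI = 1.945 kPa/(g/m^2)

1.945 kPa/(g/m^2)


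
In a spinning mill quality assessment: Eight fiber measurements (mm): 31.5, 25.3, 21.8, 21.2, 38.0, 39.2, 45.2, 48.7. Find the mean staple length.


Formula: Mean = sum of lengths / count
Sum = 31.5 + 25.3 + 21.8 + 21.2 + 38.0 + 39.2 + 45.2 + 48.7
Sum = 270.9 mm
Mean = 270.9 / 8 = 33.86 mm

33.86 mm


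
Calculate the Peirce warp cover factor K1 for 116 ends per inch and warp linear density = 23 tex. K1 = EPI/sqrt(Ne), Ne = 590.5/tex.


Formula: K1 = EPI / sqrt(Ne), with Ne = 590.5 / tex_warp
Step 1: Ne = 590.5 / 23 = 25.674
Step 2: sqrt(Ne) = sqrt(25.674) = 5.067
Step 3: K1 = 116 / 5.067 = 22.9

22.9


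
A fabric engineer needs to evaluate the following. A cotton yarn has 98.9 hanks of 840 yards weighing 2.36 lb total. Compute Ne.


Formula: Ne = hanks / mass_lb
Substituting: Ne = 98.9 / 2.36
Ne = 41.9

41.9 Ne


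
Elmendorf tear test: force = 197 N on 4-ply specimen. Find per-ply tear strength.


Formula: Per-ply strength = Total force / Number of plies
Per-ply = 197 N / 4
Per-ply = 49.25 N

49.25 N


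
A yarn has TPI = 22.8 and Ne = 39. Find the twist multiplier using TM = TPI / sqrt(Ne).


Formula: TM = TPI / sqrt(Ne)
Step 1: sqrt(Ne) = sqrt(39) = 6.245
Step 2: TM = 22.8 / 6.245 = 3.65

3.65 TM


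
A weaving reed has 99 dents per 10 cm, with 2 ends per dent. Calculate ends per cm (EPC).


Formula: EPC = (dents per 10 cm * ends per dent) / 10
Step 1: Total ends per 10 cm = 99 * 2 = 198
Step 2: EPC = 198 / 10 = 19.8 ends/cm

19.8 ends/cm


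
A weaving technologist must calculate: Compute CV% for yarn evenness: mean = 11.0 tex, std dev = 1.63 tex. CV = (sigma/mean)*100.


Formula: CV% = (standard deviation / mean) * 100
Step 1: Ratio = 1.63 / 11.0 = 0.148182
Step 2: CV% = 0.148182 * 100 = 14.8182% ≈ 14.8%

14.8%


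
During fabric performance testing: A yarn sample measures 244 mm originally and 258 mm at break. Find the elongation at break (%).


Formula: Elongation (%) = ((L_break - L0) / L0) * 100
Step 1: Extension = 258 - 244 = 14 mm
Step 2: Elongation = (14 / 244) * 100
Step 3: Elongation = 0.057377 * 100 = 5.7377% ≈ 5.7%

5.7%


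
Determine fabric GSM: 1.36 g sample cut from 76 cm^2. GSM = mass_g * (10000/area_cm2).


Formula: GSM = mass_g / area_m2
Step 1: Convert area: 76 cm^2 = 76 / 10000 = 0.0076 m^2
Step 2: GSM = 1.36 g / 0.0076 m^2 = 178.9 g/m^2

178.9 g/m^2


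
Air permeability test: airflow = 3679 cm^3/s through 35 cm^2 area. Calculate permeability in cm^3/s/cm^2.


Formula: Air Permeability = Airflow / Test Area
AP = 3679 cm^3/s / 35 cm^2
AP = 105.1 cm^3/s/cm^2

105.1 cm^3/s/cm^2


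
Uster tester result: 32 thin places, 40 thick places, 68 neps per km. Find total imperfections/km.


Formula: Total = thin places + thick places + neps
Total = 32 + 40 + 68
Total = 140 imperfections/km

140 imperfections/km


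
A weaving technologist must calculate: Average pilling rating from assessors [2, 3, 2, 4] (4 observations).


Formula: Mean = sum / count
Sum = 2 + 3 + 2 + 4 = 11
Mean = 11 / 4 = 2.8

2.8


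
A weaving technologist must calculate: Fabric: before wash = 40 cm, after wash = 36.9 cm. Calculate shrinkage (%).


Formula: Shrinkage% = ((L_before - L_after) / L_before) * 100
Step 1: Shrinkage = 40 - 36.9 = 3.1 cm
Step 2: Shrinkage% = (3.1 / 40) * 100
Step 3: Shrinkage% = 0.0775 * 100 = 7.75% ≈ 7.8%

7.8%


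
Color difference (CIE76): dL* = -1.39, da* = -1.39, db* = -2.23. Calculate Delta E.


Formula: Delta E = sqrt(dL*^2 + da*^2 + db*^2)
Step 1: dL*^2 = (-1.39)^2 = 1.9321
Step 2: da*^2 = (-1.39)^2 = 1.9321
Step 3: db*^2 = (-2.23)^2 = 4.9729
Step 4: Sum = 1.9321 + 1.9321 + 4.9729 = 8.8371
Step 5: Delta E = sqrt(8.8371) = 2.97

2.97 Delta E


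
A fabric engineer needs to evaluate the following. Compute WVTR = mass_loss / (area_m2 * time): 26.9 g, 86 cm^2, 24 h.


Formula: WVTR = mass_loss / (area * time)
Step 1: Convert area: 86 cm^2 = 0.0086 m^2
Step 2: WVTR = 26.9 g / (0.0086 m^2 * 24 h)
Step 3: WVTR = 26.9 / 0.2064 = 130.3 g/m^2/h

130.3 g/m^2/h


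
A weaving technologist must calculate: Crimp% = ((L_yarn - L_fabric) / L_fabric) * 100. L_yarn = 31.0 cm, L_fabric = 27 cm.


Formula: Crimp% = ((L_yarn - L_fabric) / L_fabric) * 100
Step 1: Extension = 31.0 - 27 = 4.0 cm
Step 2: Crimp% = (4.0 / 27) * 100
Step 3: Crimp% = 0.148148 * 100 = 14.8148% ≈ 14.8%

14.8%


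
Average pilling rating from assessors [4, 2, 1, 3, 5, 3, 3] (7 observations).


Formula: Mean = sum / count
Sum = 4 + 2 + 1 + 3 + 5 + 3 + 3 = 21
Mean = 21 / 7 = 3.0

3.0


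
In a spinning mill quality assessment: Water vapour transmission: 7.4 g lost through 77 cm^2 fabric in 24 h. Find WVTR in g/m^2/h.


Formula: WVTR = mass_loss / (area * time)
Step 1: Convert area: 77 cm^2 = 0.0077 m^2
Step 2: WVTR = 7.4 g / (0.0077 m^2 * 24 h)
Step 3: WVTR = 7.4 / 0.1848 = 40.0 g/m^2/h

40.0 g/m^2/h


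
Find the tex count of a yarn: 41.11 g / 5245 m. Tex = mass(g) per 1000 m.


Formula: Tex = (mass_g / length_m) * 1000
Substituting: Tex = (41.11 / 5245) * 1000
Intermediate: 41.11 / 5245 = 0.00783794 g/m
Tex = 0.00783794 * 1000 = 7.84 tex

7.84 tex


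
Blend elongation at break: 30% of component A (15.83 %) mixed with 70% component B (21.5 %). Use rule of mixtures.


Formula: Blend property = (fraction_A * property_A) + (fraction_B * property_B)
Step 1: Contribution A = 30/100 * 15.83 % = 4.749 %
Step 2: Contribution B = 70/100 * 21.5 % = 15.05 %
Step 3: Blend elongation at break = 4.749 + 15.05 = 19.799 %

19.799 %


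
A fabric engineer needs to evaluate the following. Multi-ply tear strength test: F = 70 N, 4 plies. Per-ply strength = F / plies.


Formula: Per-ply strength = Total force / Number of plies
Per-ply = 70 N / 4
Per-ply = 17.5 N

17.5 N


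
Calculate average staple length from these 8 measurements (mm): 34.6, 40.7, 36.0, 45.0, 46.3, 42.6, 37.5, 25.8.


Formula: Mean = sum of lengths / count
Sum = 34.6 + 40.7 + 36.0 + 45.0 + 46.3 + 42.6 + 37.5 + 25.8
Sum = 308.5 mm
Mean = 308.5 / 8 = 38.56 mm

38.56 mm


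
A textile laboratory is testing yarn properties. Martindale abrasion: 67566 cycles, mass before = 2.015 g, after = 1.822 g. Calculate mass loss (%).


Formula: Mass loss% = ((m_before - m_after) / m_before) * 100
Step 1: Mass loss = 2.015 - 1.822 = 0.193 g
Step 2: Ratio = 0.193 / 2.015 = 0.0957816
Step 3: Mass loss% = 0.0957816 * 100 = 9.57816% ≈ 9.58%

9.58%


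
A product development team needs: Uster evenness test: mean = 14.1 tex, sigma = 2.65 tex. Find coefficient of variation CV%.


Formula: CV% = (standard deviation / mean) * 100
Step 1: Ratio = 2.65 / 14.1 = 0.187943
Step 2: CV% = 0.187943 * 100 = 18.7943% ≈ 18.8%

18.8%


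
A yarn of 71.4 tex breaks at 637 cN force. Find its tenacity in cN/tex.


Formula: Tenacity = Breaking force / Linear density
Tenacity = 637 cN / 71.4 tex
Tenacity = 8.92 cN/tex

8.92 cN/tex


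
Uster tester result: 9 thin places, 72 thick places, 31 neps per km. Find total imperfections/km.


Formula: Total = thin places + thick places + neps
Total = 9 + 72 + 31
Total = 112 imperfections/km

112 imperfections/km


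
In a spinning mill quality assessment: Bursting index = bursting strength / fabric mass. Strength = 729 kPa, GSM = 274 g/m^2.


Formula: Bursting Index = Bursting Strength / Fabric GSM
BI = 729 kPa / 274 g/m^2
BI = 2.661 kPa/(g/m^2)

2.661 kPa/(g/m^2)


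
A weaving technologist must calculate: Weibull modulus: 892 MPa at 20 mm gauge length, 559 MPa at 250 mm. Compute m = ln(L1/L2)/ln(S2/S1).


Formula: m = ln(L1/L2) / ln(S2/S1)
Step 1: ln(L1/L2) = ln(20/250) = -2.52573
Step 2: S2/S1 = 559/892 = 0.62668
Step 3: ln(S2/S1) = ln(0.62668) = -0.46732
Step 4: m = -2.52573 / -0.46732 = 5.40

5.40 (Weibull m)


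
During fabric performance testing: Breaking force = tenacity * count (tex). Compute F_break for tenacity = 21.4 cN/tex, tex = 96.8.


Formula: Breaking force = Tenacity * Linear density
F = 21.4 cN/tex * 96.8 tex
F = 2071.52 cN

2071.52 cN


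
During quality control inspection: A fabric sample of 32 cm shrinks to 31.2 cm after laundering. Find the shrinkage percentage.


Formula: Shrinkage% = ((L_before - L_after) / L_before) * 100
Step 1: Shrinkage = 32 - 31.2 = 0.8 cm
Step 2: Shrinkage% = (0.8 / 32) * 100
Step 3: Shrinkage% = 0.025 * 100 = 2.5%

2.5%


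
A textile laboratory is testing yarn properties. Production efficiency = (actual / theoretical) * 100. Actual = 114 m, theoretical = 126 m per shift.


Formula: Efficiency% = (Actual output / Theoretical output) * 100
Efficiency% = (114 / 126) * 100
Efficiency% = 0.904762 * 100 = 90.4762% ≈ 90.5%

90.5%


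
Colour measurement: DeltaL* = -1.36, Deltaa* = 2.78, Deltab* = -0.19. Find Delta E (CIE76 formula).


Formula: Delta E = sqrt(dL*^2 + da*^2 + db*^2)
Step 1: dL*^2 = (-1.36)^2 = 1.8496
Step 2: da*^2 = 2.78^2 = 7.7284
Step 3: db*^2 = (-0.19)^2 = 0.0361
Step 4: Sum = 1.8496 + 7.7284 + 0.0361 = 9.6141
Step 5: Delta E = sqrt(9.6141) = 3.1

3.1 Delta E


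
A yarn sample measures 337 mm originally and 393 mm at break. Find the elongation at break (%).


Formula: Elongation (%) = ((L_break - L0) / L0) * 100
Step 1: Extension = 393 - 337 = 56 mm
Step 2: Elongation = (56 / 337) * 100
Step 3: Elongation = 0.166172 * 100 = 16.6172% ≈ 16.6%

16.6%


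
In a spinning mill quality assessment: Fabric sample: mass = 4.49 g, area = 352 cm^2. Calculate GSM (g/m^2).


Formula: GSM = mass_g / area_m2
Step 1: Convert area: 352 cm^2 = 352 / 10000 = 0.0352 m^2
Step 2: GSM = 4.49 g / 0.0352 m^2 = 127.6 g/m^2

127.6 g/m^2


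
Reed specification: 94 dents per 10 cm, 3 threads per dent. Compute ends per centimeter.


Formula: EPC = (dents per 10 cm * ends per dent) / 10
Step 1: Total ends per 10 cm = 94 * 3 = 282
Step 2: EPC = 282 / 10 = 28.2 ends/cm

28.2 ends/cm


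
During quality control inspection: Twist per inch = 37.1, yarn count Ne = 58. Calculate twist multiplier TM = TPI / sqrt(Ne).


Formula: TM = TPI / sqrt(Ne)
Step 1: sqrt(Ne) = sqrt(58) = 7.6158
Step 2: TM = 37.1 / 7.6158 = 4.87

4.87 TM


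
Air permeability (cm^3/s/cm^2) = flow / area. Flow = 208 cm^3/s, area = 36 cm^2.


Formula: Air Permeability = Airflow / Test Area
AP = 208 cm^3/s / 36 cm^2
AP = 5.8 cm^3/s/cm^2

5.8 cm^3/s/cm^2


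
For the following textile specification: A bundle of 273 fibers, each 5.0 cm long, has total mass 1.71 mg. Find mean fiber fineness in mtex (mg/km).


Formula: fineness (mtex) = mass (mg) / total length (km) = (mass_mg / total_length_m) * 1000
Step 1: Convert fiber length: 5.0 cm = 0.05 m
Step 2: Total fiber length = 273 * 0.05 = 13.65 m
Step 3: Linear density = 1.71 mg / 13.65 m = 0.1253 mg/m
Step 4: fineness = 0.1253 * 1000 = 125.3 mtex

125.3 mtex


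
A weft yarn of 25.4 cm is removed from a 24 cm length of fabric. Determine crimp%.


Formula: Crimp% = ((L_yarn - L_fabric) / L_fabric) * 100
Step 1: Extension = 25.4 - 24 = 1.4 cm
Step 2: Crimp% = (1.4 / 24) * 100
Step 3: Crimp% = 0.058333 * 100 = 5.8333% ≈ 5.8%

5.8%


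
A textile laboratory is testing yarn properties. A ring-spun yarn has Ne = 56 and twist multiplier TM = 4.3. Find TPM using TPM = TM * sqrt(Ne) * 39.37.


Formula: TPM = TM * sqrt(Ne) * 39.37
Step 1: sqrt(Ne) = sqrt(56) = 7.4833
Step 2: TM * sqrt(Ne) = 4.3 * 7.4833 = 32.1782
Step 3: TPM = 32.1782 * 39.37 = 1267 twists/m

1267 twists/m


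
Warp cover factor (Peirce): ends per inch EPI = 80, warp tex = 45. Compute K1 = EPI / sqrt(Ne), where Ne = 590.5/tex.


Formula: K1 = EPI / sqrt(Ne), with Ne = 590.5 / tex_warp
Step 1: Ne = 590.5 / 45 = 13.122
Step 2: sqrt(Ne) = sqrt(13.122) = 3.6224
Step 3: K1 = 80 / 3.6224 = 22.1

22.1


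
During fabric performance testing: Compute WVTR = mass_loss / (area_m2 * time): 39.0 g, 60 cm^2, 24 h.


Formula: WVTR = mass_loss / (area * time)
Step 1: Convert area: 60 cm^2 = 0.006 m^2
Step 2: WVTR = 39.0 g / (0.006 m^2 * 24 h)
Step 3: WVTR = 39.0 / 0.144 = 270.8 g/m^2/h

270.8 g/m^2/h


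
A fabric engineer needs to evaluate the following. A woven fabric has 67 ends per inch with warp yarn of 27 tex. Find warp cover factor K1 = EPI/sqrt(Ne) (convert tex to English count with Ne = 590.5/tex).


Formula: K1 = EPI / sqrt(Ne), with Ne = 590.5 / tex_warp
Step 1: Ne = 590.5 / 27 = 21.87
Step 2: sqrt(Ne) = sqrt(21.87) = 4.6765
Step 3: K1 = 67 / 4.6765 = 14.3

14.3


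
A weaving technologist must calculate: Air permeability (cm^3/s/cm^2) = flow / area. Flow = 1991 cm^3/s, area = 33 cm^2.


Formula: Air Permeability = Airflow / Test Area
AP = 1991 cm^3/s / 33 cm^2
AP = 60.3 cm^3/s/cm^2

60.3 cm^3/s/cm^2


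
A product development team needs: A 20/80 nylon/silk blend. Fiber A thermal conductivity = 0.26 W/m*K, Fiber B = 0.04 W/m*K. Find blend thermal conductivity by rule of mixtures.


Formula: Blend property = (fraction_A * property_A) + (fraction_B * property_B)
Step 1: Contribution A = 20/100 * 0.26 W/m*K = 0.052 W/m*K
Step 2: Contribution B = 80/100 * 0.04 W/m*K = 0.032 W/m*K
Step 3: Blend thermal conductivity = 0.052 + 0.032 = 0.084 W/m*K

0.084 W/m*K


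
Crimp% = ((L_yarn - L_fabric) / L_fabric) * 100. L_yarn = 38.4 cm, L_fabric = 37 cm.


Formula: Crimp% = ((L_yarn - L_fabric) / L_fabric) * 100
Step 1: Extension = 38.4 - 37 = 1.4 cm
Step 2: Crimp% = (1.4 / 37) * 100
Step 3: Crimp% = 0.037838 * 100 = 3.7838% ≈ 3.8%

3.8%


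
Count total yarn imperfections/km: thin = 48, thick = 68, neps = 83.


Formula: Total = thin places + thick places + neps
Total = 48 + 68 + 83
Total = 199 imperfections/km

199 imperfections/km


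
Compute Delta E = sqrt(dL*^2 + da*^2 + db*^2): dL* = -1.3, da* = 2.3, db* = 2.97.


Formula: Delta E = sqrt(dL*^2 + da*^2 + db*^2)
Step 1: dL*^2 = (-1.3)^2 = 1.69
Step 2: da*^2 = 2.3^2 = 5.29
Step 3: db*^2 = 2.97^2 = 8.8209
Step 4: Sum = 1.69 + 5.29 + 8.8209 = 15.8009
Step 5: Delta E = sqrt(15.8009) = 3.98

3.98 Delta E


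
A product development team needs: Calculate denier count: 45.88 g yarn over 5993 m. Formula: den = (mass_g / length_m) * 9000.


Formula: den = (mass_g / length_m) * 9000
Substituting: den = (45.88 / 5993) * 9000
Intermediate: 45.88 / 5993 = 0.0076556 g/m
den = 0.0076556 * 9000 = 68.9 denier

68.9 denier


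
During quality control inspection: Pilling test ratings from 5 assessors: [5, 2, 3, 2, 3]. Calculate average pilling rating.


Formula: Mean = sum / count
Sum = 5 + 2 + 3 + 2 + 3 = 15
Mean = 15 / 5 = 3.0

3.0


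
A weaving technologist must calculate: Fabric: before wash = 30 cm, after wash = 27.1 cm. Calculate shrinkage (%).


Formula: Shrinkage% = ((L_before - L_after) / L_before) * 100
Step 1: Shrinkage = 30 - 27.1 = 2.9 cm
Step 2: Shrinkage% = (2.9 / 30) * 100
Step 3: Shrinkage% = 0.096667 * 100 = 9.6667% ≈ 9.7%

9.7%


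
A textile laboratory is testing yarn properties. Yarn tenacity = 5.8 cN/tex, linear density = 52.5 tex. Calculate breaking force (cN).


Formula: Breaking force = Tenacity * Linear density
F = 5.8 cN/tex * 52.5 tex
F = 304.50 cN

304.50 cN


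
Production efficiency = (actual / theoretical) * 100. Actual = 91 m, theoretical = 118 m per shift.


Formula: Efficiency% = (Actual output / Theoretical output) * 100
Efficiency% = (91 / 118) * 100
Efficiency% = 0.771186 * 100 = 77.1186% ≈ 77.1%

77.1%


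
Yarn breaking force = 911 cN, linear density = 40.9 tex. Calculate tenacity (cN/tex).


Formula: Tenacity = Breaking force / Linear density
Tenacity = 911 cN / 40.9 tex
Tenacity = 22.27 cN/tex

22.27 cN/tex


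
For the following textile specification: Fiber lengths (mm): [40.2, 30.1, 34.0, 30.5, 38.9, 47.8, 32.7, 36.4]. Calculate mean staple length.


Formula: Mean = sum of lengths / count
Sum = 40.2 + 30.1 + 34.0 + 30.5 + 38.9 + 47.8 + 32.7 + 36.4
Sum = 290.6 mm
Mean = 290.6 / 8 = 36.33 mm

36.33 mm


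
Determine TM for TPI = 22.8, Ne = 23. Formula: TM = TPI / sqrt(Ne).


Formula: TM = TPI / sqrt(Ne)
Step 1: sqrt(Ne) = sqrt(23) = 4.7958
Step 2: TM = 22.8 / 4.7958 = 4.75

4.75 TM


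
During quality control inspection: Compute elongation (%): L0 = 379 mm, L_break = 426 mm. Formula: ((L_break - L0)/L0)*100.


Formula: Elongation (%) = ((L_break - L0) / L0) * 100
Step 1: Extension = 426 - 379 = 47 mm
Step 2: Elongation = (47 / 379) * 100
Step 3: Elongation = 0.124011 * 100 = 12.4011% ≈ 12.4%

12.4%


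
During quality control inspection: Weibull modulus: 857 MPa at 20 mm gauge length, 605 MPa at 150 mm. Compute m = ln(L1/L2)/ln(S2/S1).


Formula: m = ln(L1/L2) / ln(S2/S1)
Step 1: ln(L1/L2) = ln(20/150) = -2.01490
Step 2: S2/S1 = 605/857 = 0.70595
Step 3: ln(S2/S1) = ln(0.70595) = -0.34821
Step 4: m = -2.01490 / -0.34821 = 5.79

5.79 (Weibull m)


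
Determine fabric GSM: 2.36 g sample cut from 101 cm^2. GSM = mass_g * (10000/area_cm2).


Formula: GSM = mass_g / area_m2
Step 1: Convert area: 101 cm^2 = 101 / 10000 = 0.0101 m^2
Step 2: GSM = 2.36 g / 0.0101 m^2 = 233.7 g/m^2

233.7 g/m^2


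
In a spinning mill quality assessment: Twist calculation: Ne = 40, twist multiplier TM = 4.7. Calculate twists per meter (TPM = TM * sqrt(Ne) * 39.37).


Formula: TPM = TM * sqrt(Ne) * 39.37
Step 1: sqrt(Ne) = sqrt(40) = 6.3246
Step 2: TM * sqrt(Ne) = 4.7 * 6.3246 = 29.7256
Step 3: TPM = 29.7256 * 39.37 = 1170 twists/m

1170 twists/m


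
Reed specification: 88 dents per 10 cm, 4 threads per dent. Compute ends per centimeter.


Formula: EPC = (dents per 10 cm * ends per dent) / 10
Step 1: Total ends per 10 cm = 88 * 4 = 352
Step 2: EPC = 352 / 10 = 35.2 ends/cm

35.2 ends/cm


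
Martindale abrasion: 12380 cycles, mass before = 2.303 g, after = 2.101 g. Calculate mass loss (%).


Formula: Mass loss% = ((m_before - m_after) / m_before) * 100
Step 1: Mass loss = 2.303 - 2.101 = 0.202 g
Step 2: Ratio = 0.202 / 2.303 = 0.0877117
Step 3: Mass loss% = 0.0877117 * 100 = 8.77117% ≈ 8.77%

8.77%


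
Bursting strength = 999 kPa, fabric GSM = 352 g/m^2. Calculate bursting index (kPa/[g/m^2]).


Formula: Bursting Index = Bursting Strength / Fabric GSM
BI = 999 kPa / 352 g/m^2
BI = 2.838 kPa/(g/m^2)

2.838 kPa/(g/m^2)


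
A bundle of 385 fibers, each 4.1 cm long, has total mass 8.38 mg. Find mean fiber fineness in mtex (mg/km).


Formula: fineness (mtex) = mass (mg) / total length (km) = (mass_mg / total_length_m) * 1000
Step 1: Convert fiber length: 4.1 cm = 0.041 m
Step 2: Total fiber length = 385 * 0.041 = 15.785 m
Step 3: Linear density = 8.38 mg / 15.785 m = 0.5309 mg/m
Step 4: fineness = 0.5309 * 1000 = 530.9 mtex

530.9 mtex


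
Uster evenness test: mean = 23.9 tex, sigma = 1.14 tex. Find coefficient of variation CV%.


Formula: CV% = (standard deviation / mean) * 100
Step 1: Ratio = 1.14 / 23.9 = 0.047699
Step 2: CV% = 0.047699 * 100 = 4.7699% ≈ 4.8%

4.8%


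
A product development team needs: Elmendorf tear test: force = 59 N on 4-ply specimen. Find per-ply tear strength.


Formula: Per-ply strength = Total force / Number of plies
Per-ply = 59 N / 4
Per-ply = 14.75 N

14.75 N


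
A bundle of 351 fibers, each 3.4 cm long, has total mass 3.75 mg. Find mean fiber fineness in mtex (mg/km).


Formula: fineness (mtex) = mass (mg) / total length (km) = (mass_mg / total_length_m) * 1000
Step 1: Convert fiber length: 3.4 cm = 0.034 m
Step 2: Total fiber length = 351 * 0.034 = 11.934 m
Step 3: Linear density = 3.75 mg / 11.934 m = 0.3142 mg/m
Step 4: fineness = 0.3142 * 1000 = 314.2 mtex

314.2 mtex


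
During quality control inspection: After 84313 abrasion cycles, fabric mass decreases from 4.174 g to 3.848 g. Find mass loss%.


Formula: Mass loss% = ((m_before - m_after) / m_before) * 100
Step 1: Mass loss = 4.174 - 3.848 = 0.326 g
Step 2: Ratio = 0.326 / 4.174 = 0.0781025
Step 3: Mass loss% = 0.0781025 * 100 = 7.81025% ≈ 7.81%

7.81%


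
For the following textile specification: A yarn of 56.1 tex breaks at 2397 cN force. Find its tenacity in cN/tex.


Formula: Tenacity = Breaking force / Linear density
Tenacity = 2397 cN / 56.1 tex
Tenacity = 42.73 cN/tex

42.73 cN/tex


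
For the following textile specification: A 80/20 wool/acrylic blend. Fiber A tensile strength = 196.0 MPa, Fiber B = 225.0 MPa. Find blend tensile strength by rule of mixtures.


Formula: Blend property = (fraction_A * property_A) + (fraction_B * property_B)
Step 1: Contribution A = 80/100 * 196.0 MPa = 156.8 MPa
Step 2: Contribution B = 20/100 * 225.0 MPa = 45.0 MPa
Step 3: Blend tensile strength = 156.8 + 45.0 = 201.8 MPa

201.8 MPa


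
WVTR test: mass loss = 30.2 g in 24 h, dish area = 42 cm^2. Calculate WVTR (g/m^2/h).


Formula: WVTR = mass_loss / (area * time)
Step 1: Convert area: 42 cm^2 = 0.0042 m^2
Step 2: WVTR = 30.2 g / (0.0042 m^2 * 24 h)
Step 3: WVTR = 30.2 / 0.1008 = 299.6 g/m^2/h

299.6 g/m^2/h


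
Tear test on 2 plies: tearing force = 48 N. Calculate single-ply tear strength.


Formula: Per-ply strength = Total force / Number of plies
Per-ply = 48 N / 2
Per-ply = 24 N

24 N


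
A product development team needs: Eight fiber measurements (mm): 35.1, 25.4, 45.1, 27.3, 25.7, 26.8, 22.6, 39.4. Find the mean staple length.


Formula: Mean = sum of lengths / count
Sum = 35.1 + 25.4 + 45.1 + 27.3 + 25.7 + 26.8 + 22.6 + 39.4
Sum = 247.4 mm
Mean = 247.4 / 8 = 30.93 mm

30.93 mm


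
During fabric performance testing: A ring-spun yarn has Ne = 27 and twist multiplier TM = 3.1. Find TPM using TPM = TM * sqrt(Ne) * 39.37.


Formula: TPM = TM * sqrt(Ne) * 39.37
Step 1: sqrt(Ne) = sqrt(27) = 5.1962
Step 2: TM * sqrt(Ne) = 3.1 * 5.1962 = 16.1082
Step 3: TPM = 16.1082 * 39.37 = 634 twists/m

634 twists/m


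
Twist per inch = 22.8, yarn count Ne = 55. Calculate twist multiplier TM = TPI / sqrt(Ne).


Formula: TM = TPI / sqrt(Ne)
Step 1: sqrt(Ne) = sqrt(55) = 7.4162
Step 2: TM = 22.8 / 7.4162 = 3.07

3.07 TM


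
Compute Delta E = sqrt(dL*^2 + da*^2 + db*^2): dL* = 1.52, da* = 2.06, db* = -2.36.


Formula: Delta E = sqrt(dL*^2 + da*^2 + db*^2)
Step 1: dL*^2 = 1.52^2 = 2.3104
Step 2: da*^2 = 2.06^2 = 4.2436
Step 3: db*^2 = (-2.36)^2 = 5.5696
Step 4: Sum = 2.3104 + 4.2436 + 5.5696 = 12.1236
Step 5: Delta E = sqrt(12.1236) = 3.48

3.48 Delta E


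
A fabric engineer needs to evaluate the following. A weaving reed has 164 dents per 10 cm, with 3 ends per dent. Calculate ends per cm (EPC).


Formula: EPC = (dents per 10 cm * ends per dent) / 10
Step 1: Total ends per 10 cm = 164 * 3 = 492
Step 2: EPC = 492 / 10 = 49.2 ends/cm

49.2 ends/cm


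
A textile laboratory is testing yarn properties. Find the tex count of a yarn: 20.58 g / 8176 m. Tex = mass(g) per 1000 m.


Formula: Tex = (mass_g / length_m) * 1000
Substituting: Tex = (20.58 / 8176) * 1000
Intermediate: 20.58 / 8176 = 0.00251712 g/m
Tex = 0.00251712 * 1000 = 2.52 tex

2.52 tex


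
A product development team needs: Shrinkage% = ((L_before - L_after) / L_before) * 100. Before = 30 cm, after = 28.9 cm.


Formula: Shrinkage% = ((L_before - L_after) / L_before) * 100
Step 1: Shrinkage = 30 - 28.9 = 1.1 cm
Step 2: Shrinkage% = (1.1 / 30) * 100
Step 3: Shrinkage% = 0.036667 * 100 = 3.6667% ≈ 3.7%

3.7%


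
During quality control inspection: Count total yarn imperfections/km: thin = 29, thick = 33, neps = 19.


Formula: Total = thin places + thick places + neps
Total = 29 + 33 + 19
Total = 81 imperfections/km

81 imperfections/km


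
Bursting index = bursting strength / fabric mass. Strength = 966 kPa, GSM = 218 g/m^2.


Formula: Bursting Index = Bursting Strength / Fabric GSM
BI = 966 kPa / 218 g/m^2
BI = 4.431 kPa/(g/m^2)

4.431 kPa/(g/m^2)


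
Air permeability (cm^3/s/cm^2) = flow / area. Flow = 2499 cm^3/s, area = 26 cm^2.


Formula: Air Permeability = Airflow / Test Area
AP = 2499 cm^3/s / 26 cm^2
AP = 96.1 cm^3/s/cm^2

96.1 cm^3/s/cm^2


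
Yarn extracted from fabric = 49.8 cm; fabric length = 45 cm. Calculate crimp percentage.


Formula: Crimp% = ((L_yarn - L_fabric) / L_fabric) * 100
Step 1: Extension = 49.8 - 45 = 4.8 cm
Step 2: Crimp% = (4.8 / 45) * 100
Step 3: Crimp% = 0.106667 * 100 = 10.6667% ≈ 10.7%

10.7%


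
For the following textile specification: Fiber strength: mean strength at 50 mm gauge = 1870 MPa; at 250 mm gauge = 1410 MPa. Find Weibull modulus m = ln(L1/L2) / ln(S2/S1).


Formula: m = ln(L1/L2) / ln(S2/S1)
Step 1: ln(L1/L2) = ln(50/250) = -1.60944
Step 2: S2/S1 = 1410/1870 = 0.75401
Step 3: ln(S2/S1) = ln(0.75401) = -0.28235
Step 4: m = -1.60944 / -0.28235 = 5.70

5.70 (Weibull m)


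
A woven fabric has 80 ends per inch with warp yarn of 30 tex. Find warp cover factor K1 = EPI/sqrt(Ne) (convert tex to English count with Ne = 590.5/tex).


Formula: K1 = EPI / sqrt(Ne), with Ne = 590.5 / tex_warp
Step 1: Ne = 590.5 / 30 = 19.683
Step 2: sqrt(Ne) = sqrt(19.683) = 4.4366
Step 3: K1 = 80 / 4.4366 = 18.0

18.0


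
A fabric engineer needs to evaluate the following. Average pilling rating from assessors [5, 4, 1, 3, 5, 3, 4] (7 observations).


Formula: Mean = sum / count
Sum = 5 + 4 + 1 + 3 + 5 + 3 + 4 = 25
Mean = 25 / 7 = 3.6

3.6


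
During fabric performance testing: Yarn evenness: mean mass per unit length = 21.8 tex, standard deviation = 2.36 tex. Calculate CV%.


Formula: CV% = (standard deviation / mean) * 100
Step 1: Ratio = 2.36 / 21.8 = 0.108257
Step 2: CV% = 0.108257 * 100 = 10.8257% ≈ 10.8%

10.8%


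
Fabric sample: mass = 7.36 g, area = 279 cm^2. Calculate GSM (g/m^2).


Formula: GSM = mass_g / area_m2
Step 1: Convert area: 279 cm^2 = 279 / 10000 = 0.0279 m^2
Step 2: GSM = 7.36 g / 0.0279 m^2 = 263.8 g/m^2

263.8 g/m^2


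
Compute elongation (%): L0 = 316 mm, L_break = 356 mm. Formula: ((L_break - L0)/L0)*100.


Formula: Elongation (%) = ((L_break - L0) / L0) * 100
Step 1: Extension = 356 - 316 = 40 mm
Step 2: Elongation = (40 / 316) * 100
Step 3: Elongation = 0.126582 * 100 = 12.6582% ≈ 12.7%

12.7%


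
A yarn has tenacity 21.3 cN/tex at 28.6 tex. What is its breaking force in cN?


Formula: Breaking force = Tenacity * Linear density
F = 21.3 cN/tex * 28.6 tex
F = 609.18 cN

609.18 cN


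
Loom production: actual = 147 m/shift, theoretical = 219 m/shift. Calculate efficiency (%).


Formula: Efficiency% = (Actual output / Theoretical output) * 100
Efficiency% = (147 / 219) * 100
Efficiency% = 0.671233 * 100 = 67.1233% ≈ 67.1%

67.1%


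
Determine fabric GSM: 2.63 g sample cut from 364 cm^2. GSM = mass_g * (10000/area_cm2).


Formula: GSM = mass_g / area_m2
Step 1: Convert area: 364 cm^2 = 364 / 10000 = 0.0364 m^2
Step 2: GSM = 2.63 g / 0.0364 m^2 = 72.3 g/m^2

72.3 g/m^2


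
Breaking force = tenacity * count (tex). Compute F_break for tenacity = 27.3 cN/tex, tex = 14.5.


Formula: Breaking force = Tenacity * Linear density
F = 27.3 cN/tex * 14.5 tex
F = 395.85 cN

395.85 cN


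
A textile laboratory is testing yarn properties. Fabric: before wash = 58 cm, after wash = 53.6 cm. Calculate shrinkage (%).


Formula: Shrinkage% = ((L_before - L_after) / L_before) * 100
Step 1: Shrinkage = 58 - 53.6 = 4.4 cm
Step 2: Shrinkage% = (4.4 / 58) * 100
Step 3: Shrinkage% = 0.075862 * 100 = 7.5862% ≈ 7.6%

7.6%


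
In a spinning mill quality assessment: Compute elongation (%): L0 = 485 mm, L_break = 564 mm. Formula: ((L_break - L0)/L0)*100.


Formula: Elongation (%) = ((L_break - L0) / L0) * 100
Step 1: Extension = 564 - 485 = 79 mm
Step 2: Elongation = (79 / 485) * 100
Step 3: Elongation = 0.162887 * 100 = 16.2887% ≈ 16.3%

16.3%


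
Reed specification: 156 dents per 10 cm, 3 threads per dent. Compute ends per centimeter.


Formula: EPC = (dents per 10 cm * ends per dent) / 10
Step 1: Total ends per 10 cm = 156 * 3 = 468
Step 2: EPC = 468 / 10 = 46.8 ends/cm

46.8 ends/cm


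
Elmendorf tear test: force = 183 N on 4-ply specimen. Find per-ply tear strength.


Formula: Per-ply strength = Total force / Number of plies
Per-ply = 183 N / 4
Per-ply = 45.75 N

45.75 N


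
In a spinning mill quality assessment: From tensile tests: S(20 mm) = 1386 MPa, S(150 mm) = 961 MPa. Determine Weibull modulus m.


Formula: m = ln(L1/L2) / ln(S2/S1)
Step 1: ln(L1/L2) = ln(20/150) = -2.01490
Step 2: S2/S1 = 961/1386 = 0.69336
Step 3: ln(S2/S1) = ln(0.69336) = -0.36621
Step 4: m = -2.01490 / -0.36621 = 5.50

5.50 (Weibull m)


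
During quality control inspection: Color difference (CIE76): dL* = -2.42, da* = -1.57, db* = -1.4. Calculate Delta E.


Formula: Delta E = sqrt(dL*^2 + da*^2 + db*^2)
Step 1: dL*^2 = (-2.42)^2 = 5.8564
Step 2: da*^2 = (-1.57)^2 = 2.4649
Step 3: db*^2 = (-1.4)^2 = 1.96
Step 4: Sum = 5.8564 + 2.4649 + 1.96 = 10.2813
Step 5: Delta E = sqrt(10.2813) = 3.21

3.21 Delta E


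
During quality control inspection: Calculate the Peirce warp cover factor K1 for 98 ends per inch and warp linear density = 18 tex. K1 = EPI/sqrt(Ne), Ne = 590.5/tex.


Formula: K1 = EPI / sqrt(Ne), with Ne = 590.5 / tex_warp
Step 1: Ne = 590.5 / 18 = 32.806
Step 2: sqrt(Ne) = sqrt(32.806) = 5.7277
Step 3: K1 = 98 / 5.7277 = 17.1

17.1


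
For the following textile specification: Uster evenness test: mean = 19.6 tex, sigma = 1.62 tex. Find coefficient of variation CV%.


Formula: CV% = (standard deviation / mean) * 100
Step 1: Ratio = 1.62 / 19.6 = 0.082653
Step 2: CV% = 0.082653 * 100 = 8.2653% ≈ 8.3%

8.3%


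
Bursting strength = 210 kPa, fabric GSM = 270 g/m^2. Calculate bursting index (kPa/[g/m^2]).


Formula: Bursting Index = Bursting Strength / Fabric GSM
BI = 210 kPa / 270 g/m^2
BI = 0.778 kPa/(g/m^2)

0.778 kPa/(g/m^2)


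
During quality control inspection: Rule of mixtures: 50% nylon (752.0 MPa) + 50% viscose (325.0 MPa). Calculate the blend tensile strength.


Formula: Blend property = (fraction_A * property_A) + (fraction_B * property_B)
Step 1: Contribution A = 50/100 * 752.0 MPa = 376.0 MPa
Step 2: Contribution B = 50/100 * 325.0 MPa = 162.5 MPa
Step 3: Blend tensile strength = 376.0 + 162.5 = 538.5 MPa

538.5 MPa


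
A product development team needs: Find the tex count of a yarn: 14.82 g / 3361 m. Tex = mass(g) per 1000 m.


Formula: Tex = (mass_g / length_m) * 1000
Substituting: Tex = (14.82 / 3361) * 1000
Intermediate: 14.82 / 3361 = 0.0044094 g/m
Tex = 0.0044094 * 1000 = 4.41 tex

4.41 tex


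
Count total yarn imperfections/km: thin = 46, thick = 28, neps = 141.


Formula: Total = thin places + thick places + neps
Total = 46 + 28 + 141
Total = 215 imperfections/km

215 imperfections/km


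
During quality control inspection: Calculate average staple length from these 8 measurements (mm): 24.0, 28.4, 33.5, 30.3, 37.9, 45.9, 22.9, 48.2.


Formula: Mean = sum of lengths / count
Sum = 24.0 + 28.4 + 33.5 + 30.3 + 37.9 + 45.9 + 22.9 + 48.2
Sum = 271.1 mm
Mean = 271.1 / 8 = 33.89 mm

33.89 mm


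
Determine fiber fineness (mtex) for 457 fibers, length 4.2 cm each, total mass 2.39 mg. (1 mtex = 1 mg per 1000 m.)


Formula: fineness (mtex) = mass (mg) / total length (km) = (mass_mg / total_length_m) * 1000
Step 1: Convert fiber length: 4.2 cm = 0.042 m
Step 2: Total fiber length = 457 * 0.042 = 19.194 m
Step 3: Linear density = 2.39 mg / 19.194 m = 0.1245 mg/m
Step 4: fineness = 0.1245 * 1000 = 124.5 mtex

124.5 mtex


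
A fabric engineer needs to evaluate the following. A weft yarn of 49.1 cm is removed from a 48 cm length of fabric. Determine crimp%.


Formula: Crimp% = ((L_yarn - L_fabric) / L_fabric) * 100
Step 1: Extension = 49.1 - 48 = 1.1 cm
Step 2: Crimp% = (1.1 / 48) * 100
Step 3: Crimp% = 0.022917 * 100 = 2.2917% ≈ 2.3%

2.3%


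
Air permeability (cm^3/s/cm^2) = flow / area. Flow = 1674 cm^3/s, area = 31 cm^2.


Formula: Air Permeability = Airflow / Test Area
AP = 1674 cm^3/s / 31 cm^2
AP = 54.0 cm^3/s/cm^2

54.0 cm^3/s/cm^2


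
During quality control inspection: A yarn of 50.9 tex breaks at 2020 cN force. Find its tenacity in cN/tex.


Formula: Tenacity = Breaking force / Linear density
Tenacity = 2020 cN / 50.9 tex
Tenacity = 39.69 cN/tex

39.69 cN/tex


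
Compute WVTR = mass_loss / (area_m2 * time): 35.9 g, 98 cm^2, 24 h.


Formula: WVTR = mass_loss / (area * time)
Step 1: Convert area: 98 cm^2 = 0.0098 m^2
Step 2: WVTR = 35.9 g / (0.0098 m^2 * 24 h)
Step 3: WVTR = 35.9 / 0.2352 = 152.6 g/m^2/h

152.6 g/m^2/h


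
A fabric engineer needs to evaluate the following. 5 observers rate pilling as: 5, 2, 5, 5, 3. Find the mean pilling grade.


Formula: Mean = sum / count
Sum = 5 + 2 + 5 + 5 + 3 = 20
Mean = 20 / 5 = 4.0

4.0


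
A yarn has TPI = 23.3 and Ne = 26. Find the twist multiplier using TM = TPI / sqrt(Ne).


Formula: TM = TPI / sqrt(Ne)
Step 1: sqrt(Ne) = sqrt(26) = 5.099
Step 2: TM = 23.3 / 5.099 = 4.57

4.57 TM


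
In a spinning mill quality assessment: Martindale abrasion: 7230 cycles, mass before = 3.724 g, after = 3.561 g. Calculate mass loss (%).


Formula: Mass loss% = ((m_before - m_after) / m_before) * 100
Step 1: Mass loss = 3.724 - 3.561 = 0.163 g
Step 2: Ratio = 0.163 / 3.724 = 0.0437701
Step 3: Mass loss% = 0.0437701 * 100 = 4.37701% ≈ 4.38%

4.38%


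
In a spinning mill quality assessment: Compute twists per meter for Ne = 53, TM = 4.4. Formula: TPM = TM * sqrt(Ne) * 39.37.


Formula: TPM = TM * sqrt(Ne) * 39.37
Step 1: sqrt(Ne) = sqrt(53) = 7.2801
Step 2: TM * sqrt(Ne) = 4.4 * 7.2801 = 32.0324
Step 3: TPM = 32.0324 * 39.37 = 1261 twists/m

1261 twists/m


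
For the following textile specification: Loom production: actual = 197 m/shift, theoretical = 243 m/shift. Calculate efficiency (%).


Formula: Efficiency% = (Actual output / Theoretical output) * 100
Efficiency% = (197 / 243) * 100
Efficiency% = 0.8107 * 100 = 81.07% ≈ 81.1%

81.1%


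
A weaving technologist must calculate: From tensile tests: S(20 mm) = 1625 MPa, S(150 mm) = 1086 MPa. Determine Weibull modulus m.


Formula: m = ln(L1/L2) / ln(S2/S1)
Step 1: ln(L1/L2) = ln(20/150) = -2.01490
Step 2: S2/S1 = 1086/1625 = 0.66831
Step 3: ln(S2/S1) = ln(0.66831) = -0.40300
Step 4: m = -2.01490 / -0.40300 = 5.00

5.00 (Weibull m)


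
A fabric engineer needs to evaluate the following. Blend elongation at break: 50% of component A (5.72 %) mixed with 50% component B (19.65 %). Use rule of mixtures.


Formula: Blend property = (fraction_A * property_A) + (fraction_B * property_B)
Step 1: Contribution A = 50/100 * 5.72 % = 2.86 %
Step 2: Contribution B = 50/100 * 19.65 % = 9.825 %
Step 3: Blend elongation at break = 2.86 + 9.825 = 12.685 %

12.685 %
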